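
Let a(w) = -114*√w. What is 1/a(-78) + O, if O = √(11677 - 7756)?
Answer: √3921 + I*√78/8892 ≈ 62.618 + 0.00099323*I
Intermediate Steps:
O = √3921 ≈ 62.618
1/a(-78) + O = 1/(-114*I*√78) + √3921 = I*√78/8892 + √3921 = √3921 + I*√78/8892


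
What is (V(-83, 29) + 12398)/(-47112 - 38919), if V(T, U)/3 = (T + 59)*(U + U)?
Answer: -8222/86031 ≈ -0.095570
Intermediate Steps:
V(T, U) = 6*U*(59 + T) (V(T, U) = 3*((T + 59)*(U + U)) = 3*((59 + T)*(2*U)) = 3*(2*U*(59 + T)) = 6*U*(59 + T))
(V(-83, 29) + 12398)/(-47112 - 38919) = (6*29*(59 - 83) + 12398)/(-47112 - 38919) = (6*29*(-24) + 12398)/(-86031) = (-4176 + 12398)*(-1/86031) = 8222*(-1/86031) = -8222/86031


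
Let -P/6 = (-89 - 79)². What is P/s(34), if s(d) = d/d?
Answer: -169344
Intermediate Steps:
s(d) = 1
P = -169344 (P = -6*(-89 - 79)² = -6*(-168)² = -6*28224 = -169344)
P/s(34) = -169344/1 = -169344*1 = -169344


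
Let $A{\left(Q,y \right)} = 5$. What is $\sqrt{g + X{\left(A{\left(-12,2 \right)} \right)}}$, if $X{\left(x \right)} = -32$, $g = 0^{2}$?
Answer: $4 i \sqrt{2} \approx 5.6569 i$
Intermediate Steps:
$g = 0$
$\sqrt{g + X{\left(A{\left(-12,2 \right)} \right)}} = \sqrt{0 - 32} = \sqrt{-32} = 4 i \sqrt{2}$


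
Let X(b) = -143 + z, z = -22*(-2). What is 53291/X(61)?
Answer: -53291/99 ≈ -538.29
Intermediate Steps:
z = 44
X(b) = -99 (X(b) = -143 + 44 = -99)
53291/X(61) = 53291/(-99) = 53291*(-1/99) = -53291/99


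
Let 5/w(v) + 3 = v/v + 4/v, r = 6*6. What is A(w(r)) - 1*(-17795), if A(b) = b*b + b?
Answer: 5144015/289 ≈ 17799.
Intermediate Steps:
r = 36
w(v) = 5/(-2 + 4/v) (w(v) = 5/(-3 + (v/v + 4/v)) = 5/(-3 + (1 + 4/v)) = 5/(-2 + 4/v))
A(b) = b + b**2 (A(b) = b**2 + b = b + b**2)
A(w(r)) - 1*(-17795) = (-5*36/(-4 + 2*36))*(1 - 5*36/(-4 + 2*36)) - 1*(-17795) = (-5*36/(-4 + 72))*(1 - 5*36/(-4 + 72)) + 17795 = (-5*36/68)*(1 - 5*36/68) + 17795 = (-5*36*1/68)*(1 - 5*36*1/68) + 17795 = -45*(1 - 45/17)/17 + 17795 = -45/17*(-28/17) + 17795 = 1260/289 + 17795 = 5144015/289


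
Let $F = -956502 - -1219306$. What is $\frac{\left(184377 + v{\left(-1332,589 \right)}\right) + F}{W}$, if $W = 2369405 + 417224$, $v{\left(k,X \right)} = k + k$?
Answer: $\frac{444517}{2786629} \approx 0.15952$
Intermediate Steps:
$v{\left(k,X \right)} = 2 k$
$F = 262804$ ($F = -956502 + 1219306 = 262804$)
$W = 2786629$
$\frac{\left(184377 + v{\left(-1332,589 \right)}\right) + F}{W} = \frac{\left(184377 + 2 \left(-1332\right)\right) + 262804}{2786629} = \left(\left(184377 - 2664\right) + 262804\right) \frac{1}{2786629} = \left(181713 + 262804\right) \frac{1}{2786629} = 444517 \cdot \frac{1}{2786629} = \frac{444517}{2786629}$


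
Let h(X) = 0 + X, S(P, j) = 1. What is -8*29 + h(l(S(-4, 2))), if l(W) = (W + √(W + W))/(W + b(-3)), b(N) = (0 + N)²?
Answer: -2319/10 + √2/10 ≈ -231.76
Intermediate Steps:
b(N) = N²
l(W) = (W + √2*√W)/(9 + W) (l(W) = (W + √(W + W))/(W + (-3)²) = (W + √(2*W))/(W + 9) = (W + √2*√W)/(9 + W))
h(X) = X
-8*29 + h(l(S(-4, 2))) = -8*29 + (1 + √2*√1)/(9 + 1) = -232 + (1 + √2*1)/10 = -232 + (1 + √2)/10 = -232 + (⅒ + √2/10) = -2319/10 + √2/10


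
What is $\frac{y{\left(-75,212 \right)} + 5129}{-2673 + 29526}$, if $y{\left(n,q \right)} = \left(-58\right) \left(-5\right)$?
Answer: $\frac{5419}{26853} \approx 0.2018$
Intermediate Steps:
$y{\left(n,q \right)} = 290$
$\frac{y{\left(-75,212 \right)} + 5129}{-2673 + 29526} = \frac{290 + 5129}{-2673 + 29526} = \frac{5419}{26853}$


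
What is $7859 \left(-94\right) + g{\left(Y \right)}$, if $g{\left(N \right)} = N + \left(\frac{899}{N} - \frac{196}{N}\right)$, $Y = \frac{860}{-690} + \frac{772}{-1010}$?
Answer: $- \frac{1804418241883351}{2441380080} \approx -7.391 \cdot 10^{5}$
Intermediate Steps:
$Y = - \frac{70064}{34845}$ ($Y = 860 \left(- \frac{1}{690}\right) + 772 \left(- \frac{1}{1010}\right) = - \frac{86}{69} - \frac{386}{505} = - \frac{70064}{34845} \approx -2.0107$)
$g{\left(N \right)} = N + \frac{703}{N}$
$7859 \left(-94\right) + g{\left(Y \right)} = 7859 \left(-94\right) + \left(- \frac{70064}{34845} + \frac{703}{- \frac{70064}{34845}}\right) = -738746 + \left(- \frac{70064}{34845} + 703 \left(- \frac{34845}{70064}\right)\right) = -738746 - \frac{858473303671}{2441380080} = - \frac{1804418241883351}{2441380080}$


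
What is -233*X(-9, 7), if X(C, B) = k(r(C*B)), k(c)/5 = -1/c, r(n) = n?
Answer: -1165/63 ≈ -18.492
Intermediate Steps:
k(c) = -5/c (k(c) = 5*(-1/c) = -5/c)
X(C, B) = -5/(B*C) (X(C, B) = -5*1/(B*C) = -5/(B*C))
-233*X(-9, 7) = -(-1165)/(7*(-9)) = -(-1165)*(-1)/(7*9) = -233*5/63 = -1165/63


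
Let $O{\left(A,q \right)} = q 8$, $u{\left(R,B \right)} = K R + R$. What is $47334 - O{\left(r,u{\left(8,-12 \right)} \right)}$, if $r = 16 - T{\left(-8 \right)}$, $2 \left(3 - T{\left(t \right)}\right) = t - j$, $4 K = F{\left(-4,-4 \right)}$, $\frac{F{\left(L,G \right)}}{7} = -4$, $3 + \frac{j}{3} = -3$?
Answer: $47718$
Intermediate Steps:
$j = -18$ ($j = -9 + 3 \left(-3\right) = -9 - 9 = -18$)
$F{\left(L,G \right)} = -28$ ($F{\left(L,G \right)} = 7 \left(-4\right) = -28$)
$K = -7$ ($K = \frac{1}{4} \left(-28\right) = -7$)
$T{\left(t \right)} = -6 - \frac{t}{2}$ ($T{\left(t \right)} = 3 - \frac{t - -18}{2} = 3 - \frac{t + 18}{2} = 3 - \frac{18 + t}{2} = 3 - \left(9 + \frac{t}{2}\right) = -6 - \frac{t}{2}$)
$u{\left(R,B \right)} = - 6 R$ ($u{\left(R,B \right)} = - 7 R + R = - 6 R$)
$r = 18$ ($r = 16 - \left(-6 - -4\right) = 16 - \left(-6 + 4\right) = 16 - -2 = 16 + 2 = 18$)
$O{\left(A,q \right)} = 8 q$
$47334 - O{\left(r,u{\left(8,-12 \right)} \right)} = 47334 - 8 \left(\left(-6\right) 8\right) = 47334 - 8 \left(-48\right) = 47334 - -384 = 47334 + 384 = 47718$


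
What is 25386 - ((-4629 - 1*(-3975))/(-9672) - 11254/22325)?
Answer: 913604537423/35987900 ≈ 25386.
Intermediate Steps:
25386 - ((-4629 - 1*(-3975))/(-9672) - 11254/22325) = 25386 - ((-4629 + 3975)*(-1/9672) - 11254*1/22325) = 25386 - (-654*(-1/9672) - 11254/22325) = 25386 - (109/1612 - 11254/22325) = 25386 - 1*(-15708023/35987900) = 25386 + 15708023/35987900 = 913604537423/35987900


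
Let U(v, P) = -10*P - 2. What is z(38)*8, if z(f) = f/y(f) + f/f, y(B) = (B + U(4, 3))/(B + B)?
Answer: 11576/3 ≈ 3858.7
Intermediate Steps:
U(v, P) = -2 - 10*P (U(v, P) = -10*P - 2 = -2 - 10*P)
y(B) = (-32 + B)/(2*B) (y(B) = (B + (-2 - 10*3))/(B + B) = (B + (-2 - 30))/((2*B)) = (B - 32)*(1/(2*B)) = (-32 + B)*(1/(2*B)) = (-32 + B)/(2*B))
z(f) = 1 + 2*f**2/(-32 + f) (z(f) = f/(((-32 + f)/(2*f))) + f/f = f*(2*f/(-32 + f)) + 1 = 2*f**2/(-32 + f) + 1 = 1 + 2*f**2/(-32 + f))
z(38)*8 = ((-32 + 38 + 2*38**2)/(-32 + 38))*8 = ((-32 + 38 + 2*1444)/6)*8 = ((-32 + 38 + 2888)/6)*8 = ((1/6)*2894)*8 = (1447/3)*8 = 11576/3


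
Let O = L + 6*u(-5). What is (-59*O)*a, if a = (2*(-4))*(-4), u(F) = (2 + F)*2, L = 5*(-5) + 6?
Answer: 103840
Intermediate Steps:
L = -19 (L = -25 + 6 = -19)
u(F) = 4 + 2*F
a = 32 (a = -8*(-4) = 32)
O = -55 (O = -19 + 6*(4 + 2*(-5)) = -19 + 6*(4 - 10) = -19 + 6*(-6) = -19 - 36 = -55)
(-59*O)*a = -59*(-55)*32 = 3245*32 = 103840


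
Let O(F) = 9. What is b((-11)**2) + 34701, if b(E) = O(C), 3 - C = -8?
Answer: 34710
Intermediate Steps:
C = 11 (C = 3 - 1*(-8) = 3 + 8 = 11)
b(E) = 9
b((-11)**2) + 34701 = 9 + 34701 = 34710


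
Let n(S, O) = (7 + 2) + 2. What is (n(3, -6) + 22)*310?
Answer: 10230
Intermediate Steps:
n(S, O) = 11 (n(S, O) = 9 + 2 = 11)
(n(3, -6) + 22)*310 = (11 + 22)*310 = 33*310 = 10230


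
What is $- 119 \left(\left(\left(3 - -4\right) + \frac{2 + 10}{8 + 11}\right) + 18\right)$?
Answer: $- \frac{57953}{19} \approx -3050.2$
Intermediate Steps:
$- 119 \left(\left(\left(3 - -4\right) + \frac{2 + 10}{8 + 11}\right) + 18\right) = - 119 \left(\left(\left(3 + 4\right) + \frac{12}{19}\right) + 18\right) = - 119 \left(\left(7 + 12 \cdot \frac{1}{19}\right) + 18\right) = - 119 \left(\left(7 + \frac{12}{19}\right) + 18\right) = - 119 \left(\frac{145}{19} + 18\right) = \left(-119\right) \frac{487}{19} = - \frac{57953}{19}$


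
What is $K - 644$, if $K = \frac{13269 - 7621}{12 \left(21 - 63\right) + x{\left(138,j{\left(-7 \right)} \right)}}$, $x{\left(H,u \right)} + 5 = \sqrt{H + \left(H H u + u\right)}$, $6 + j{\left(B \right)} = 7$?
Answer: $- \frac{78684572}{119949} - \frac{2824 \sqrt{19183}}{119949} \approx -659.24$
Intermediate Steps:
$j{\left(B \right)} = 1$ ($j{\left(B \right)} = -6 + 7 = 1$)
$x{\left(H,u \right)} = -5 + \sqrt{H + u + u H^{2}}$ ($x{\left(H,u \right)} = -5 + \sqrt{H + \left(H H u + u\right)} = -5 + \sqrt{H + \left(H^{2} u + u\right)} = -5 + \sqrt{H + \left(u H^{2} + u\right)} = -5 + \sqrt{H + \left(u + u H^{2}\right)} = -5 + \sqrt{H + u + u H^{2}}$)
$K = \frac{5648}{-509 + \sqrt{19183}}$ ($K = \frac{13269 - 7621}{12 \left(21 - 63\right) - \left(5 - \sqrt{138 + 1 + 1 \cdot 138^{2}}\right)} = \frac{5648}{12 \left(-42\right) - \left(5 - \sqrt{138 + 1 + 1 \cdot 19044}\right)} = \frac{5648}{-504 - \left(5 - \sqrt{138 + 1 + 19044}\right)} = \frac{5648}{-504 - \left(5 - \sqrt{19183}\right)} = \frac{5648}{-509 + \sqrt{19183}} \approx -15.244$)
$K - 644 = \left(- \frac{1437416}{119949} - \frac{2824 \sqrt{19183}}{119949}\right) - 644 = - \frac{78684572}{119949} - \frac{2824 \sqrt{19183}}{119949}$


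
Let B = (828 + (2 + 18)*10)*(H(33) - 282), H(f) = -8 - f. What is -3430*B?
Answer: 1138910920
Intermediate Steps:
B = -332044 (B = (828 + (2 + 18)*10)*((-8 - 1*33) - 282) = (828 + 20*10)*((-8 - 33) - 282) = (828 + 200)*(-41 - 282) = 1028*(-323) = -332044)
-3430*B = -3430*(-332044) = 1138910920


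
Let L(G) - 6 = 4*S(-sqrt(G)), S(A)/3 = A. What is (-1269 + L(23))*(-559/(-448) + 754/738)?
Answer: -157945307/55104 - 375167*sqrt(23)/13776 ≈ -2996.9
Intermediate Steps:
S(A) = 3*A
L(G) = 6 - 12*sqrt(G) (L(G) = 6 + 4*(3*(-sqrt(G))) = 6 + 4*(-3*sqrt(G)) = 6 - 12*sqrt(G))
(-1269 + L(23))*(-559/(-448) + 754/738) = (-1269 + (6 - 12*sqrt(23)))*(-559/(-448) + 754/738) = (-1263 - 12*sqrt(23))*(-559*(-1/448) + 754*(1/738)) = (-1263 - 12*sqrt(23))*(559/448 + 377/369) = (-1263 - 12*sqrt(23))*(375167/165312) = -157945307/55104 - 375167*sqrt(23)/13776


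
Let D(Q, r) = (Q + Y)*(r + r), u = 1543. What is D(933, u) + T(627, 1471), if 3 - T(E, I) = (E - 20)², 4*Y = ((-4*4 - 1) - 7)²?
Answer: 2955176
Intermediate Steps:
Y = 144 (Y = ((-4*4 - 1) - 7)²/4 = ((-16 - 1) - 7)²/4 = (-17 - 7)²/4 = (¼)*(-24)² = (¼)*576 = 144)
T(E, I) = 3 - (-20 + E)² (T(E, I) = 3 - (E - 20)² = 3 - (-20 + E)²)
D(Q, r) = 2*r*(144 + Q) (D(Q, r) = (Q + 144)*(r + r) = (144 + Q)*(2*r) = 2*r*(144 + Q))
D(933, u) + T(627, 1471) = 2*1543*(144 + 933) + (3 - (-20 + 627)²) = 2*1543*1077 + (3 - 1*607²) = 3323622 + (3 - 1*368449) = 3323622 + (3 - 368449) = 3323622 - 368446 = 2955176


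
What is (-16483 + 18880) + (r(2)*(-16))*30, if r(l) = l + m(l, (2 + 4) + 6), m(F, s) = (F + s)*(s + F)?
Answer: -92643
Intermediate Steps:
m(F, s) = (F + s)² (m(F, s) = (F + s)*(F + s) = (F + s)²)
r(l) = l + (12 + l)² (r(l) = l + (l + ((2 + 4) + 6))² = l + (l + (6 + 6))² = l + (l + 12)² = l + (12 + l)²)
(-16483 + 18880) + (r(2)*(-16))*30 = (-16483 + 18880) + ((2 + (12 + 2)²)*(-16))*30 = 2397 + ((2 + 14²)*(-16))*30 = 2397 + ((2 + 196)*(-16))*30 = 2397 + (198*(-16))*30 = 2397 - 3168*30 = 2397 - 95040 = -92643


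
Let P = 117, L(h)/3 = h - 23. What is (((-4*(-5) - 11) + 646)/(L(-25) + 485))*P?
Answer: 76635/341 ≈ 224.74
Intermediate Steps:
L(h) = -69 + 3*h (L(h) = 3*(h - 23) = 3*(-23 + h) = -69 + 3*h)
(((-4*(-5) - 11) + 646)/(L(-25) + 485))*P = (((-4*(-5) - 11) + 646)/((-69 + 3*(-25)) + 485))*117 = (((20 - 11) + 646)/((-69 - 75) + 485))*117 = ((9 + 646)/(-144 + 485))*117 = (655/341)*117 = 76635/341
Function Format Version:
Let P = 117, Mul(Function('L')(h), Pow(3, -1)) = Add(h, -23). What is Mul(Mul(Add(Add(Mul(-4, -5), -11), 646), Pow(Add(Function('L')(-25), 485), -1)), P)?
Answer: Rational(76635, 341) ≈ 224.74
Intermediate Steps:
Function('L')(h) = Add(-69, Mul(3, h)) (Function('L')(h) = Mul(3, Add(h, -23)) = Mul(3, Add(-23, h)) = Add(-69, Mul(3, h)))
Mul(Mul(Add(Add(Mul(-4, -5), -11), 646), Pow(Add(Function('L')(-25), 485), -1)), P) = Mul(Mul(Add(Add(Mul(-4, -5), -11), 646), Pow(Add(Add(-69, Mul(3, -25)), 485), -1)), 117) = Mul(Mul(Add(Add(20, -11), 646), Pow(Add(Add(-69, -75), 485), -1)), 117) = Mul(Mul(Add(9, 646), Pow(Add(-144, 485), -1)), 117) = Mul(Mul(655, Pow(341, -1)), 117) = Mul(Mul(655, Rational(1, 341)), 117) = Mul(Rational(655, 341), 117) = Rational(76635, 341)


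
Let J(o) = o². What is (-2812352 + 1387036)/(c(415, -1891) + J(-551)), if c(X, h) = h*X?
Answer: 356329/120291 ≈ 2.9622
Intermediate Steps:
c(X, h) = X*h
(-2812352 + 1387036)/(c(415, -1891) + J(-551)) = (-2812352 + 1387036)/(415*(-1891) + (-551)²) = -1425316/(-784765 + 303601) = -1425316/(-481164) = -1425316*(-1/481164) = 356329/120291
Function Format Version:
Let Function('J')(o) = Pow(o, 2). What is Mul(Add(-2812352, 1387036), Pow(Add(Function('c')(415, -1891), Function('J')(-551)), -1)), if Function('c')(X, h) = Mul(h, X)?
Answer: Rational(356329, 120291) ≈ 2.9622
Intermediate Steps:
Function('c')(X, h) = Mul(X, h)
Mul(Add(-2812352, 1387036), Pow(Add(Function('c')(415, -1891), Function('J')(-551)), -1)) = Mul(Add(-2812352, 1387036), Pow(Add(Mul(415, -1891), Pow(-551, 2)), -1)) = Mul(-1425316, Pow(Add(-784765, 303601), -1)) = Mul(-1425316, Pow(-481164, -1)) = Mul(-1425316, Rational(-1, 481164)) = Rational(356329, 120291)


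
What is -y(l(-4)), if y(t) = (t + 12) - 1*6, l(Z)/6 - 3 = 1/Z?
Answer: -45/2 ≈ -22.500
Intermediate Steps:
l(Z) = 18 + 6/Z
y(t) = 6 + t (y(t) = (12 + t) - 6 = 6 + t)
-y(l(-4)) = -(6 + (18 + 6/(-4))) = -(6 + (18 + 6*(-¼))) = -(6 + (18 - 3/2)) = -(6 + 33/2) = -1*45/2 = -45/2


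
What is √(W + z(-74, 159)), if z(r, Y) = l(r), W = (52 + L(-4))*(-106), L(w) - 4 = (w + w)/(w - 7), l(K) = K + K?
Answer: 2*I*√186373/11 ≈ 78.493*I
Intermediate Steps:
l(K) = 2*K
L(w) = 4 + 2*w/(-7 + w) (L(w) = 4 + (w + w)/(w - 7) = 4 + (2*w)/(-7 + w) = 4 + 2*w/(-7 + w))
W = -66144/11 (W = (52 + 2*(-14 + 3*(-4))/(-7 - 4))*(-106) = (52 + 2*(-14 - 12)/(-11))*(-106) = (52 + 2*(-1/11)*(-26))*(-106) = (52 + 52/11)*(-106) = (624/11)*(-106) = -66144/11 ≈ -6013.1)
z(r, Y) = 2*r
√(W + z(-74, 159)) = √(-66144/11 + 2*(-74)) = √(-66144/11 - 148) = √(-67772/11) = 2*I*√186373/11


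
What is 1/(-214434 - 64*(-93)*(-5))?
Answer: -1/244194 ≈ -4.0951e-6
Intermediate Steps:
1/(-214434 - 64*(-93)*(-5)) = 1/(-214434 + 5952*(-5)) = 1/(-214434 - 29760) = 1/(-244194) = -1/244194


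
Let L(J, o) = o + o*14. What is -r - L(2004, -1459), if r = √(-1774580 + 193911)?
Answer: 21885 - I*√1580669 ≈ 21885.0 - 1257.2*I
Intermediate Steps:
L(J, o) = 15*o (L(J, o) = o + 14*o = 15*o)
r = I*√1580669 (r = √(-1580669) = I*√1580669 ≈ 1257.2*I)
-r - L(2004, -1459) = -I*√1580669 - 15*(-1459) = -I*√1580669 - 1*(-21885) = -I*√1580669 + 21885 = 21885 - I*√1580669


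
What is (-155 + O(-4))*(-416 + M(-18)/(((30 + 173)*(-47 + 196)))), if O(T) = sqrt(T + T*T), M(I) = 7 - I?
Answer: 1950322685/30247 - 25165454*sqrt(3)/30247 ≈ 63039.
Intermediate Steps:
O(T) = sqrt(T + T**2)
(-155 + O(-4))*(-416 + M(-18)/(((30 + 173)*(-47 + 196)))) = (-155 + sqrt(-4*(1 - 4)))*(-416 + (7 - 1*(-18))/(((30 + 173)*(-47 + 196)))) = (-155 + sqrt(-4*(-3)))*(-416 + (7 + 18)/((203*149))) = (-155 + sqrt(12))*(-416 + 25/30247) = (-155 + 2*sqrt(3))*(-416 + 25*(1/30247)) = (-155 + 2*sqrt(3))*(-416 + 25/30247) = (-155 + 2*sqrt(3))*(-12582727/30247) = 1950322685/30247 - 25165454*sqrt(3)/30247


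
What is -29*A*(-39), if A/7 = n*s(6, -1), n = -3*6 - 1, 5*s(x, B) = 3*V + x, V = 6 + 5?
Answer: -5866497/5 ≈ -1.1733e+6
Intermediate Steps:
V = 11
s(x, B) = 33/5 + x/5 (s(x, B) = (3*11 + x)/5 = (33 + x)/5 = 33/5 + x/5)
n = -19 (n = -18 - 1 = -19)
A = -5187/5 (A = 7*(-19*(33/5 + (⅕)*6)) = 7*(-19*(33/5 + 6/5)) = 7*(-19*39/5) = 7*(-741/5) = -5187/5 ≈ -1037.4)
-29*A*(-39) = -29*(-5187/5)*(-39) = (150423/5)*(-39) = -5866497/5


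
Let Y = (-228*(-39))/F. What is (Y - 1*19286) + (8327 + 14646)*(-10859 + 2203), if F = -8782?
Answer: -873253867880/4391 ≈ -1.9887e+8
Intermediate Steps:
Y = -4446/4391 (Y = -228*(-39)/(-8782) = 8892*(-1/8782) = -4446/4391 ≈ -1.0125)
(Y - 1*19286) + (8327 + 14646)*(-10859 + 2203) = (-4446/4391 - 1*19286) + (8327 + 14646)*(-10859 + 2203) = (-4446/4391 - 19286) + 22973*(-8656) = -84689272/4391 - 198854288 = -873253867880/4391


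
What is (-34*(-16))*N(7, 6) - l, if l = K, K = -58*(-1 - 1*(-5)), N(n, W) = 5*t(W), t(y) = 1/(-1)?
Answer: -2488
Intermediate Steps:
t(y) = -1
N(n, W) = -5 (N(n, W) = 5*(-1) = -5)
K = -232 (K = -58*(-1 + 5) = -58*4 = -232)
l = -232
(-34*(-16))*N(7, 6) - l = -34*(-16)*(-5) - 1*(-232) = 544*(-5) + 232 = -2720 + 232 = -2488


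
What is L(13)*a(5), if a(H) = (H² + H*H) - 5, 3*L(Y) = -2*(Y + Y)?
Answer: -780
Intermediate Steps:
L(Y) = -4*Y/3 (L(Y) = (-2*(Y + Y))/3 = (-4*Y)/3 = -4*Y/3)
a(H) = -5 + 2*H² (a(H) = (H² + H²) - 5 = 2*H² - 5 = -5 + 2*H²)
L(13)*a(5) = (-4/3*13)*(-5 + 2*5²) = -52*(-5 + 2*25)/3 = -52*(-5 + 50)/3 = -52/3*45 = -780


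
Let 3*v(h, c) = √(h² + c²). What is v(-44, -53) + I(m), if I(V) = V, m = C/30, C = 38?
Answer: 19/15 + √4745/3 ≈ 24.228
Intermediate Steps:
m = 19/15 (m = 38/30 = 38*(1/30) = 19/15 ≈ 1.2667)
v(h, c) = √(c² + h²)/3 (v(h, c) = √(h² + c²)/3 = √(c² + h²)/3)
v(-44, -53) + I(m) = √((-53)² + (-44)²)/3 + 19/15 = √(2809 + 1936)/3 + 19/15 = √4745/3 + 19/15 = 19/15 + √4745/3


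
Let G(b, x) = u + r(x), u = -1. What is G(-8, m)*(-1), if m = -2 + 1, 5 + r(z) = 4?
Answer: 2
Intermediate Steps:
r(z) = -1 (r(z) = -5 + 4 = -1)
m = -1
G(b, x) = -2 (G(b, x) = -1 - 1 = -2)
G(-8, m)*(-1) = -2*(-1) = 2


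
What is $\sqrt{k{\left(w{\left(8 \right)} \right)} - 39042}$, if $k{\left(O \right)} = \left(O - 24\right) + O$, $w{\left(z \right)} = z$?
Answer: $5 i \sqrt{1562} \approx 197.61 i$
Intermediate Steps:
$k{\left(O \right)} = -24 + 2 O$ ($k{\left(O \right)} = \left(-24 + O\right) + O = -24 + 2 O$)
$\sqrt{k{\left(w{\left(8 \right)} \right)} - 39042} = \sqrt{\left(-24 + 2 \cdot 8\right) - 39042} = \sqrt{\left(-24 + 16\right) - 39042} = \sqrt{-8 - 39042} = \sqrt{-39050} = 5 i \sqrt{1562}$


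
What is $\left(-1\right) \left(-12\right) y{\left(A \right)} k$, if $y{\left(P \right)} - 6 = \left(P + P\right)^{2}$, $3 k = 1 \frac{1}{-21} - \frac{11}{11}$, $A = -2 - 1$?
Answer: $-176$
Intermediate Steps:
$A = -3$
$k = - \frac{22}{63}$ ($k = \frac{1 \frac{1}{-21} - \frac{11}{11}}{3} = \frac{1 \left(- \frac{1}{21}\right) - 1}{3} = \frac{- \frac{1}{21} - 1}{3} = \frac{1}{3} \left(- \frac{22}{21}\right) = - \frac{22}{63} \approx -0.34921$)
$y{\left(P \right)} = 6 + 4 P^{2}$ ($y{\left(P \right)} = 6 + \left(P + P\right)^{2} = 6 + \left(2 P\right)^{2} = 6 + 4 P^{2}$)
$\left(-1\right) \left(-12\right) y{\left(A \right)} k = \left(-1\right) \left(-12\right) \left(6 + 4 \left(-3\right)^{2}\right) \left(- \frac{22}{63}\right) = 12 \left(6 + 4 \cdot 9\right) \left(- \frac{22}{63}\right) = 12 \left(6 + 36\right) \left(- \frac{22}{63}\right) = 12 \cdot 42 \left(- \frac{22}{63}\right) = 504 \left(- \frac{22}{63}\right) = -176$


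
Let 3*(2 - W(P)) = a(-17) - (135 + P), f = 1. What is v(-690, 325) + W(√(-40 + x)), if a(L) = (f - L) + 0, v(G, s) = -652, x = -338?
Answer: -611 + I*√42 ≈ -611.0 + 6.4807*I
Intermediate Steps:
a(L) = 1 - L (a(L) = (1 - L) + 0 = 1 - L)
W(P) = 41 + P/3 (W(P) = 2 - ((1 - 1*(-17)) - (135 + P))/3 = 2 - ((1 + 17) + (-135 - P))/3 = 2 - (18 + (-135 - P))/3 = 2 - (-117 - P)/3 = 2 + (39 + P/3) = 41 + P/3)
v(-690, 325) + W(√(-40 + x)) = -652 + (41 + √(-40 - 338)/3) = -652 + (41 + √(-378)/3) = -652 + (41 + (3*I*√42)/3) = -652 + (41 + I*√42) = -611 + I*√42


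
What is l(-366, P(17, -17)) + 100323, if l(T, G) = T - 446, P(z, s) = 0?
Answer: 99511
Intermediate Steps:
l(T, G) = -446 + T
l(-366, P(17, -17)) + 100323 = (-446 - 366) + 100323 = -812 + 100323 = 99511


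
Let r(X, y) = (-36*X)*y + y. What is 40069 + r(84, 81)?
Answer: -204794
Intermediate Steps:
r(X, y) = y - 36*X*y (r(X, y) = -36*X*y + y = y - 36*X*y)
40069 + r(84, 81) = 40069 + 81*(1 - 36*84) = 40069 + 81*(1 - 3024) = 40069 + 81*(-3023) = 40069 - 244863 = -204794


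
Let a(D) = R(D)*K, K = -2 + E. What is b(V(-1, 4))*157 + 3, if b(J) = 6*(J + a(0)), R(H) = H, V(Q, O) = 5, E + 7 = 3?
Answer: 4713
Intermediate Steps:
E = -4 (E = -7 + 3 = -4)
K = -6 (K = -2 - 4 = -6)
a(D) = -6*D (a(D) = D*(-6) = -6*D)
b(J) = 6*J (b(J) = 6*(J - 6*0) = 6*(J + 0) = 6*J)
b(V(-1, 4))*157 + 3 = (6*5)*157 + 3 = 30*157 + 3 = 4710 + 3 = 4713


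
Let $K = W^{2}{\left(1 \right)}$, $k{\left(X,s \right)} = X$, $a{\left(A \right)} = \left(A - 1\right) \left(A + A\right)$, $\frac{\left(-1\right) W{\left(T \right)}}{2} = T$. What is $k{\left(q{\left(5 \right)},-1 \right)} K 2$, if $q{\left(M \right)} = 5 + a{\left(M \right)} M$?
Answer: $1640$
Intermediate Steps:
$W{\left(T \right)} = - 2 T$
$a{\left(A \right)} = 2 A \left(-1 + A\right)$ ($a{\left(A \right)} = \left(A - 1\right) 2 A = \left(-1 + A\right) 2 A = 2 A \left(-1 + A\right)$)
$q{\left(M \right)} = 5 + 2 M^{2} \left(-1 + M\right)$ ($q{\left(M \right)} = 5 + 2 M \left(-1 + M\right) M = 5 + 2 M^{2} \left(-1 + M\right)$)
$K = 4$ ($K = \left(\left(-2\right) 1\right)^{2} = \left(-2\right)^{2} = 4$)
$k{\left(q{\left(5 \right)},-1 \right)} K 2 = \left(5 + 2 \cdot 5^{2} \left(-1 + 5\right)\right) 4 \cdot 2 = \left(5 + 2 \cdot 25 \cdot 4\right) 4 \cdot 2 = \left(5 + 200\right) 4 \cdot 2 = 205 \cdot 4 \cdot 2 = 820 \cdot 2 = 1640$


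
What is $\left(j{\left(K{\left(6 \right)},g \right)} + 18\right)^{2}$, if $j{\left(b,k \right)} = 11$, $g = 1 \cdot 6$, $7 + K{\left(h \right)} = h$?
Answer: $841$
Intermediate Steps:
$K{\left(h \right)} = -7 + h$
$g = 6$
$\left(j{\left(K{\left(6 \right)},g \right)} + 18\right)^{2} = \left(11 + 18\right)^{2} = 29^{2} = 841$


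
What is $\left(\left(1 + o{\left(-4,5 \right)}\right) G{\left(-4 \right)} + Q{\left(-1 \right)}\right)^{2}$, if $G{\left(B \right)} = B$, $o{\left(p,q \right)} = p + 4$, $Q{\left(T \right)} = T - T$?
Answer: $16$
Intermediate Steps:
$Q{\left(T \right)} = 0$
$o{\left(p,q \right)} = 4 + p$
$\left(\left(1 + o{\left(-4,5 \right)}\right) G{\left(-4 \right)} + Q{\left(-1 \right)}\right)^{2} = \left(\left(1 + \left(4 - 4\right)\right) \left(-4\right) + 0\right)^{2} = \left(\left(1 + 0\right) \left(-4\right) + 0\right)^{2} = \left(1 \left(-4\right) + 0\right)^{2} = \left(-4 + 0\right)^{2} = \left(-4\right)^{2} = 16$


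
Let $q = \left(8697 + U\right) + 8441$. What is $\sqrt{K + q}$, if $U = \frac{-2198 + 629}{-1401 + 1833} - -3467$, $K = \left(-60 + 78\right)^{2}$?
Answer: $\frac{\sqrt{3013253}}{12} \approx 144.66$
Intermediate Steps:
$K = 324$ ($K = 18^{2} = 324$)
$U = \frac{498725}{144}$ ($U = - \frac{1569}{432} + 3467 = \left(-1569\right) \frac{1}{432} + 3467 = - \frac{523}{144} + 3467 = \frac{498725}{144} \approx 3463.4$)
$q = \frac{2966597}{144}$ ($q = \left(8697 + \frac{498725}{144}\right) + 8441 = \frac{1751093}{144} + 8441 = \frac{2966597}{144} \approx 20601.0$)
$\sqrt{K + q} = \sqrt{324 + \frac{2966597}{144}} = \sqrt{\frac{3013253}{144}} = \frac{\sqrt{3013253}}{12}$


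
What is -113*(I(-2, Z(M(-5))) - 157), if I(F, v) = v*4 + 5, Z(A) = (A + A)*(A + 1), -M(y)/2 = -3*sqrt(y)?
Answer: 179896 - 5424*I*sqrt(5) ≈ 1.799e+5 - 12128.0*I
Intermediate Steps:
M(y) = 6*sqrt(y) (M(y) = -(-6)*sqrt(y) = 6*sqrt(y))
Z(A) = 2*A*(1 + A) (Z(A) = (2*A)*(1 + A) = 2*A*(1 + A))
I(F, v) = 5 + 4*v (I(F, v) = 4*v + 5 = 5 + 4*v)
-113*(I(-2, Z(M(-5))) - 157) = -113*((5 + 4*(2*(6*sqrt(-5))*(1 + 6*sqrt(-5)))) - 157) = -113*((5 + 4*(2*(6*(I*sqrt(5)))*(1 + 6*(I*sqrt(5))))) - 157) = -113*((5 + 4*(2*(6*I*sqrt(5))*(1 + 6*I*sqrt(5)))) - 157) = -113*((5 + 4*(12*I*sqrt(5)*(1 + 6*I*sqrt(5)))) - 157) = -113*((5 + 48*I*sqrt(5)*(1 + 6*I*sqrt(5))) - 157) = -113*(-152 + 48*I*sqrt(5)*(1 + 6*I*sqrt(5))) = 17176 - 5424*I*sqrt(5)*(1 + 6*I*sqrt(5))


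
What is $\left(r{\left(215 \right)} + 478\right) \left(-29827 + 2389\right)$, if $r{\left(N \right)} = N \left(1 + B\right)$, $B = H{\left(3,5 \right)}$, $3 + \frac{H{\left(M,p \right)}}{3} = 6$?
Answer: $-72107064$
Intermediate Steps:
$H{\left(M,p \right)} = 9$ ($H{\left(M,p \right)} = -9 + 3 \cdot 6 = -9 + 18 = 9$)
$B = 9$
$r{\left(N \right)} = 10 N$ ($r{\left(N \right)} = N \left(1 + 9\right) = N 10 = 10 N$)
$\left(r{\left(215 \right)} + 478\right) \left(-29827 + 2389\right) = \left(10 \cdot 215 + 478\right) \left(-29827 + 2389\right) = \left(2150 + 478\right) \left(-27438\right) = 2628 \left(-27438\right) = -72107064$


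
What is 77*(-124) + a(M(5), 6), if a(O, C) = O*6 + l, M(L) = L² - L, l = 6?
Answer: -9422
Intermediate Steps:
a(O, C) = 6 + 6*O (a(O, C) = O*6 + 6 = 6*O + 6 = 6 + 6*O)
77*(-124) + a(M(5), 6) = 77*(-124) + (6 + 6*(5*(-1 + 5))) = -9548 + (6 + 6*(5*4)) = -9548 + (6 + 6*20) = -9548 + (6 + 120) = -9548 + 126 = -9422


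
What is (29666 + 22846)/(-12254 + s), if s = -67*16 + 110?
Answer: -1641/413 ≈ -3.9734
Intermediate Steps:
s = -962 (s = -1072 + 110 = -962)
(29666 + 22846)/(-12254 + s) = (29666 + 22846)/(-12254 - 962) = 52512/(-13216) = 52512*(-1/13216) = -1641/413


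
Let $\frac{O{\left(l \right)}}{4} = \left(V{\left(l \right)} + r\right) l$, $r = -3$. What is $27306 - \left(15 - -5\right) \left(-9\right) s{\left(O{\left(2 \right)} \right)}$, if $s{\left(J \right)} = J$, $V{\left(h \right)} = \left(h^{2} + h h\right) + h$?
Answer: $37386$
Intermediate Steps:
$V{\left(h \right)} = h + 2 h^{2}$ ($V{\left(h \right)} = \left(h^{2} + h^{2}\right) + h = 2 h^{2} + h = h + 2 h^{2}$)
$O{\left(l \right)} = 4 l \left(-3 + l \left(1 + 2 l\right)\right)$ ($O{\left(l \right)} = 4 \left(l \left(1 + 2 l\right) - 3\right) l = 4 \left(-3 + l \left(1 + 2 l\right)\right) l = 4 l \left(-3 + l \left(1 + 2 l\right)\right)$)
$27306 - \left(15 - -5\right) \left(-9\right) s{\left(O{\left(2 \right)} \right)} = 27306 - \left(15 - -5\right) \left(-9\right) 4 \cdot 2 \left(-3 + 2 \left(1 + 2 \cdot 2\right)\right) = 27306 - \left(15 + 5\right) \left(-9\right) 4 \cdot 2 \left(-3 + 2 \left(1 + 4\right)\right) = 27306 - 20 \left(-9\right) 4 \cdot 2 \left(-3 + 2 \cdot 5\right) = 27306 - - 180 \cdot 4 \cdot 2 \left(-3 + 10\right) = 27306 - - 180 \cdot 4 \cdot 2 \cdot 7 = 27306 - \left(-180\right) 56 = 27306 - -10080 = 27306 + 10080 = 37386$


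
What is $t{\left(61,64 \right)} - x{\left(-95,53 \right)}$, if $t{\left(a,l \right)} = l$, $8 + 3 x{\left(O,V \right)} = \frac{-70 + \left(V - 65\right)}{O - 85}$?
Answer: $\frac{17959}{270} \approx 66.515$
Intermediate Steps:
$x{\left(O,V \right)} = - \frac{8}{3} + \frac{-135 + V}{3 \left(-85 + O\right)}$ ($x{\left(O,V \right)} = - \frac{8}{3} + \frac{\left(-70 + \left(V - 65\right)\right) \frac{1}{O - 85}}{3} = - \frac{8}{3} + \frac{\left(-70 + \left(-65 + V\right)\right) \frac{1}{-85 + O}}{3} = - \frac{8}{3} + \frac{\left(-135 + V\right) \frac{1}{-85 + O}}{3} = - \frac{8}{3} + \frac{\frac{1}{-85 + O} \left(-135 + V\right)}{3} = - \frac{8}{3} + \frac{-135 + V}{3 \left(-85 + O\right)}$)
$t{\left(61,64 \right)} - x{\left(-95,53 \right)} = 64 - \frac{545 + 53 - -760}{3 \left(-85 - 95\right)} = 64 - \frac{545 + 53 + 760}{3 \left(-180\right)} = 64 - \frac{1}{3} \left(- \frac{1}{180}\right) 1358 = 64 - - \frac{679}{270} = 64 + \frac{679}{270} = \frac{17959}{270}$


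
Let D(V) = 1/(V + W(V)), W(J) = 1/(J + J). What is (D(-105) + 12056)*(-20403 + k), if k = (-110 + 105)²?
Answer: -5417422952188/22051 ≈ -2.4568e+8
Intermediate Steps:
W(J) = 1/(2*J)
k = 25 (k = (-5)² = 25)
D(V) = 1/(V + 1/(2*V))
(D(-105) + 12056)*(-20403 + k) = (2*(-105)/(1 + 2*(-105)²) + 12056)*(-20403 + 25) = (2*(-105)/(1 + 2*11025) + 12056)*(-20378) = (2*(-105)/(1 + 22050) + 12056)*(-20378) = (2*(-105)/22051 + 12056)*(-20378) = (2*(-105)*(1/22051) + 12056)*(-20378) = (-210/22051 + 12056)*(-20378) = (265846646/22051)*(-20378) = -5417422952188/22051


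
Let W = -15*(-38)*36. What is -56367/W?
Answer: -6263/2280 ≈ -2.7469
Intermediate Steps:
W = 20520 (W = 570*36 = 20520)
-56367/W = -56367/20520 = -56367*1/20520 = -6263/2280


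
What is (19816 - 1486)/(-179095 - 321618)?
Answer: -18330/500713 ≈ -0.036608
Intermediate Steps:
(19816 - 1486)/(-179095 - 321618) = 18330/(-500713) = 18330*(-1/500713) = -18330/500713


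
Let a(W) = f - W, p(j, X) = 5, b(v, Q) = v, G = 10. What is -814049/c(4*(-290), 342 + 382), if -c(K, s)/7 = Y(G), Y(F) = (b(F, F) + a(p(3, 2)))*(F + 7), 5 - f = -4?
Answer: 814049/1666 ≈ 488.63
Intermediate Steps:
f = 9 (f = 5 - 1*(-4) = 5 + 4 = 9)
a(W) = 9 - W
Y(F) = (4 + F)*(7 + F) (Y(F) = (F + (9 - 1*5))*(F + 7) = (F + (9 - 5))*(7 + F) = (F + 4)*(7 + F) = (4 + F)*(7 + F))
c(K, s) = -1666 (c(K, s) = -7*(28 + 10² + 11*10) = -7*(28 + 100 + 110) = -7*238 = -1666)
-814049/c(4*(-290), 342 + 382) = -814049/(-1666) = -814049*(-1/1666) = 814049/1666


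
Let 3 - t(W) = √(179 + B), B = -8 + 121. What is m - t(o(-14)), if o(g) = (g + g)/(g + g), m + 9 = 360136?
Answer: 360124 + 2*√73 ≈ 3.6014e+5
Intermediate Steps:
m = 360127 (m = -9 + 360136 = 360127)
B = 113
o(g) = 1 (o(g) = (2*g)/((2*g)) = (2*g)*(1/(2*g)) = 1)
t(W) = 3 - 2*√73 (t(W) = 3 - √(179 + 113) = 3 - √292 = 3 - 2*√73)
m - t(o(-14)) = 360127 - (3 - 2*√73) = 360127 + (-3 + 2*√73) = 360124 + 2*√73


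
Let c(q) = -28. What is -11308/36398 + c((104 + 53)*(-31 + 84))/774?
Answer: -2442884/7043013 ≈ -0.34685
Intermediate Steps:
-11308/36398 + c((104 + 53)*(-31 + 84))/774 = -11308/36398 - 28/774 = -11308*1/36398 - 28*1/774 = -5654/18199 - 14/387 = -2442884/7043013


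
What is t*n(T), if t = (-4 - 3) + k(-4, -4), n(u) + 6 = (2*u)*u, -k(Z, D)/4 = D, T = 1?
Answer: -36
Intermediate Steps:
k(Z, D) = -4*D
n(u) = -6 + 2*u**2 (n(u) = -6 + (2*u)*u = -6 + 2*u**2)
t = 9 (t = (-4 - 3) - 4*(-4) = -7 + 16 = 9)
t*n(T) = 9*(-6 + 2*1**2) = 9*(-6 + 2*1) = 9*(-6 + 2) = 9*(-4) = -36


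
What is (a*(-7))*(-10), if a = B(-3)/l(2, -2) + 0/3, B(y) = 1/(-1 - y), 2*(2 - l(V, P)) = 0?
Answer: 35/2 ≈ 17.500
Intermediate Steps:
l(V, P) = 2 (l(V, P) = 2 - 1/2*0 = 2 + 0 = 2)
a = 1/4 (a = -1/(1 - 3)/2 + 0/3 = -1/(-2)*(1/2) + 0*(1/3) = -1*(-1/2)*(1/2) + 0 = (1/2)*(1/2) + 0 = 1/4 + 0 = 1/4 ≈ 0.25000)
(a*(-7))*(-10) = ((1/4)*(-7))*(-10) = -7/4*(-10) = 35/2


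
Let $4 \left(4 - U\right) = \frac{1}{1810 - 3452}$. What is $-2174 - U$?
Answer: $- \frac{14305105}{6568} \approx -2178.0$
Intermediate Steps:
$U = \frac{26273}{6568}$ ($U = 4 - \frac{1}{4 \left(1810 - 3452\right)} = 4 - \frac{1}{4 \left(-1642\right)} = 4 - - \frac{1}{6568} = 4 + \frac{1}{6568} = \frac{26273}{6568} \approx 4.0002$)
$-2174 - U = -2174 - \frac{26273}{6568} = - \frac{14305105}{6568}$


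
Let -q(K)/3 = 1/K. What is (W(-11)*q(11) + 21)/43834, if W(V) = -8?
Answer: 255/482174 ≈ 0.00052885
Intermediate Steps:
q(K) = -3/K
(W(-11)*q(11) + 21)/43834 = (-(-24)/11 + 21)/43834 = (-(-24)/11 + 21)*(1/43834) = (-8*(-3/11) + 21)*(1/43834) = (24/11 + 21)*(1/43834) = (255/11)*(1/43834) = 255/482174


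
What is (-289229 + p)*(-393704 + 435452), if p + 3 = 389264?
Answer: 4176135936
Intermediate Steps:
p = 389261 (p = -3 + 389264 = 389261)
(-289229 + p)*(-393704 + 435452) = (-289229 + 389261)*(-393704 + 435452) = 100032*41748 = 4176135936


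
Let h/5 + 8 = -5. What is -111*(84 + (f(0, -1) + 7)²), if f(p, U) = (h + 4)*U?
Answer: -522588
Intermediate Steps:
h = -65 (h = -40 + 5*(-5) = -40 - 25 = -65)
f(p, U) = -61*U (f(p, U) = (-65 + 4)*U = -61*U)
-111*(84 + (f(0, -1) + 7)²) = -111*(84 + (-61*(-1) + 7)²) = -111*(84 + (61 + 7)²) = -111*(84 + 68²) = -111*(84 + 4624) = -111*4708 = -522588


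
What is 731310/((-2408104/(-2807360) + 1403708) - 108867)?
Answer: 256631305200/454385904733 ≈ 0.56479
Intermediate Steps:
731310/((-2408104/(-2807360) + 1403708) - 108867) = 731310/((-2408104*(-1/2807360) + 1403708) - 108867) = 731310/((301013/350920 + 1403708) - 108867) = 731310/(492589512373/350920 - 108867) = 731310/(454385904733/350920) = 731310*(350920/454385904733) = 256631305200/454385904733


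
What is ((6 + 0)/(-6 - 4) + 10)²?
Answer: 2209/25 ≈ 88.360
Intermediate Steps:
((6 + 0)/(-6 - 4) + 10)² = (6/(-10) + 10)² = (6*(-⅒) + 10)² = (-⅗ + 10)² = (47/5)² = 2209/25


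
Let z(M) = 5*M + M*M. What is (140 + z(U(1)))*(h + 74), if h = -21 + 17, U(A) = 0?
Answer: 9800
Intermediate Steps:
z(M) = M² + 5*M (z(M) = 5*M + M² = M² + 5*M)
h = -4
(140 + z(U(1)))*(h + 74) = (140 + 0*(5 + 0))*(-4 + 74) = (140 + 0*5)*70 = (140 + 0)*70 = 140*70 = 9800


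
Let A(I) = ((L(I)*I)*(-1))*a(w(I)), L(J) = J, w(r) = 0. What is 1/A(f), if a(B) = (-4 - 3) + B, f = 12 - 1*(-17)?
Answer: 1/5887 ≈ 0.00016987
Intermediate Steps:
f = 29 (f = 12 + 17 = 29)
a(B) = -7 + B
A(I) = 7*I**2 (A(I) = ((I*I)*(-1))*(-7 + 0) = (I**2*(-1))*(-7) = -I**2*(-7) = 7*I**2)
1/A(f) = 1/(7*29**2) = 1/(7*841) = 1/5887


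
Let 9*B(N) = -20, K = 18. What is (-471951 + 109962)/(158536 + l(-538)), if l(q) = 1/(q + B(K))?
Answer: -1759990518/770802023 ≈ -2.2833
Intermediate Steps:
B(N) = -20/9 (B(N) = (1/9)*(-20) = -20/9)
l(q) = 1/(-20/9 + q) (l(q) = 1/(q - 20/9) = 1/(-20/9 + q))
(-471951 + 109962)/(158536 + l(-538)) = (-471951 + 109962)/(158536 + 9/(-20 + 9*(-538))) = -361989/(158536 + 9/(-20 - 4842)) = -361989/(158536 + 9/(-4862)) = -361989/(158536 + 9*(-1/4862)) = -361989/(158536 - 9/4862) = -361989/770802023/4862 = -361989*4862/770802023 = -1759990518/770802023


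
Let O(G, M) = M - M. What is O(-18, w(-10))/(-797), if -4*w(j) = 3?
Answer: 0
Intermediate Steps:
w(j) = -¾ (w(j) = -¼*3 = -¾)
O(G, M) = 0
O(-18, w(-10))/(-797) = 0/(-797) = 0*(-1/797) = 0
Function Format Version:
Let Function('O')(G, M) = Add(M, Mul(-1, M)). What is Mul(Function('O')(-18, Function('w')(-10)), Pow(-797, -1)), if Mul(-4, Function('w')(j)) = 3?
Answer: 0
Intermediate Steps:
Function('w')(j) = Rational(-3, 4) (Function('w')(j) = Mul(Rational(-1, 4), 3) = Rational(-3, 4))
Function('O')(G, M) = 0
Mul(Function('O')(-18, Function('w')(-10)), Pow(-797, -1)) = Mul(0, Pow(-797, -1)) = Mul(0, Rational(-1, 797)) = 0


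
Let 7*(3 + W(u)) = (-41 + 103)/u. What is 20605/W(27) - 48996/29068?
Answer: -5661278172/733967 ≈ -7713.3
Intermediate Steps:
W(u) = -3 + 62/(7*u) (W(u) = -3 + ((-41 + 103)/u)/7 = -3 + (62/u)/7 = -3 + 62/(7*u))
20605/W(27) - 48996/29068 = 20605/(-3 + (62/7)/27) - 48996/29068 = 20605/(-3 + (62/7)*(1/27)) - 48996*1/29068 = 20605/(-3 + 62/189) - 12249/7267 = 20605/(-505/189) - 12249/7267 = 20605*(-189/505) - 12249/7267 = -778869/101 - 12249/7267 = -5661278172/733967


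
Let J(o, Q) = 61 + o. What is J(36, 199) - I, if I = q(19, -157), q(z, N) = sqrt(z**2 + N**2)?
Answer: 97 - sqrt(25010) ≈ -61.146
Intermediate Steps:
q(z, N) = sqrt(N**2 + z**2)
I = sqrt(25010) (I = sqrt((-157)**2 + 19**2) = sqrt(24649 + 361) = sqrt(25010) ≈ 158.15)
J(36, 199) - I = (61 + 36) - sqrt(25010) = 97 - sqrt(25010)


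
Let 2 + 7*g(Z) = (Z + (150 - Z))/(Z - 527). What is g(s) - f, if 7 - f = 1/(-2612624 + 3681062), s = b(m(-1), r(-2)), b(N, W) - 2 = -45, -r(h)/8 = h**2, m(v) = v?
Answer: -148665497/20300322 ≈ -7.3233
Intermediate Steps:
r(h) = -8*h**2
b(N, W) = -43 (b(N, W) = 2 - 45 = -43)
s = -43
f = 7479065/1068438 (f = 7 - 1/(-2612624 + 3681062) = 7 - 1/1068438 = 7479065/1068438 ≈ 7.0000)
g(Z) = -2/7 + 150/(7*(-527 + Z)) (g(Z) = -2/7 + ((Z + (150 - Z))/(Z - 527))/7 = -2/7 + (150/(-527 + Z))/7 = -2/7 + 150/(7*(-527 + Z)))
g(s) - f = 2*(602 - 1*(-43))/(7*(-527 - 43)) - 1*7479065/1068438 = (2/7)*(602 + 43)/(-570) - 7479065/1068438 = (2/7)*(-1/570)*645 - 7479065/1068438 = -43/133 - 7479065/1068438 = -148665497/20300322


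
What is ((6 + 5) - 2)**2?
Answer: 81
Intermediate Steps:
((6 + 5) - 2)**2 = (11 - 2)**2 = 9**2 = 81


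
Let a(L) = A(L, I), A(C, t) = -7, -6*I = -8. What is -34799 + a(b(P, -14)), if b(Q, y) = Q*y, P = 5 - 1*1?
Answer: -34806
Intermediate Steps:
I = 4/3 (I = -⅙*(-8) = 4/3 ≈ 1.3333)
P = 4 (P = 5 - 1 = 4)
a(L) = -7
-34799 + a(b(P, -14)) = -34799 - 7 = -34806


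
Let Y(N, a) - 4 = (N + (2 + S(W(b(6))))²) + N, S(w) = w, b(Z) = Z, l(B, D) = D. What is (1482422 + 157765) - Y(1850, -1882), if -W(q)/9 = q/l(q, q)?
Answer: 1636434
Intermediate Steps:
W(q) = -9 (W(q) = -9*q/q = -9*1 = -9)
Y(N, a) = 53 + 2*N (Y(N, a) = 4 + ((N + (2 - 9)²) + N) = 4 + ((N + (-7)²) + N) = 4 + ((N + 49) + N) = 4 + ((49 + N) + N) = 4 + (49 + 2*N) = 53 + 2*N)
(1482422 + 157765) - Y(1850, -1882) = (1482422 + 157765) - (53 + 2*1850) = 1640187 - (53 + 3700) = 1640187 - 1*3753 = 1640187 - 3753 = 1636434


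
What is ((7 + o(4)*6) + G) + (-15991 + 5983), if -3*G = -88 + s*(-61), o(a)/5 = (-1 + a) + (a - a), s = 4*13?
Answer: -26473/3 ≈ -8824.3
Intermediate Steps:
s = 52
o(a) = -5 + 5*a (o(a) = 5*((-1 + a) + (a - a)) = 5*((-1 + a) + 0) = 5*(-1 + a) = -5 + 5*a)
G = 3260/3 (G = -(-88 + 52*(-61))/3 = -(-88 - 3172)/3 = -⅓*(-3260) = 3260/3 ≈ 1086.7)
((7 + o(4)*6) + G) + (-15991 + 5983) = ((7 + (-5 + 5*4)*6) + 3260/3) + (-15991 + 5983) = ((7 + (-5 + 20)*6) + 3260/3) - 10008 = ((7 + 15*6) + 3260/3) - 10008 = ((7 + 90) + 3260/3) - 10008 = (97 + 3260/3) - 10008 = 3551/3 - 10008 = -26473/3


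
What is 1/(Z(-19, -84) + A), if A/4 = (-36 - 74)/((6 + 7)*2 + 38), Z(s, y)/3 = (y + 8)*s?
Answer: 8/34601 ≈ 0.00023121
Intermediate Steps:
Z(s, y) = 3*s*(8 + y) (Z(s, y) = 3*((y + 8)*s) = 3*((8 + y)*s) = 3*(s*(8 + y)) = 3*s*(8 + y))
A = -55/8 (A = 4*((-36 - 74)/((6 + 7)*2 + 38)) = 4*(-110/(13*2 + 38)) = 4*(-110/(26 + 38)) = 4*(-110/64) = 4*(-110*1/64) = 4*(-55/32) = -55/8 ≈ -6.8750)
1/(Z(-19, -84) + A) = 1/(3*(-19)*(8 - 84) - 55/8) = 1/(3*(-19)*(-76) - 55/8) = 1/(4332 - 55/8) = 1/(34601/8) = 8/34601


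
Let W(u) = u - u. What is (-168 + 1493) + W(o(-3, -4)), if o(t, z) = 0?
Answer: 1325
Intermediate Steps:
W(u) = 0
(-168 + 1493) + W(o(-3, -4)) = (-168 + 1493) + 0 = 1325 + 0 = 1325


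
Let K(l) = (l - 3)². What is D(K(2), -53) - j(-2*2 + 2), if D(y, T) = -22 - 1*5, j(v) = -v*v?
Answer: -23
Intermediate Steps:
K(l) = (-3 + l)²
j(v) = -v²
D(y, T) = -27 (D(y, T) = -22 - 5 = -27)
D(K(2), -53) - j(-2*2 + 2) = -27 - (-1)*(-2*2 + 2)² = -27 - (-1)*(-4 + 2)² = -27 - (-1)*(-2)² = -27 - (-1)*4 = -27 - 1*(-4) = -27 + 4 = -23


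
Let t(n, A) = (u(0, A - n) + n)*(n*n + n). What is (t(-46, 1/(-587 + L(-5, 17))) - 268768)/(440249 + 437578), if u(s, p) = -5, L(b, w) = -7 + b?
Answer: -374338/877827 ≈ -0.42644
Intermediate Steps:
t(n, A) = (-5 + n)*(n + n²) (t(n, A) = (-5 + n)*(n*n + n) = (-5 + n)*(n² + n) = (-5 + n)*(n + n²))
(t(-46, 1/(-587 + L(-5, 17))) - 268768)/(440249 + 437578) = (-46*(-5 + (-46)² - 4*(-46)) - 268768)/(440249 + 437578) = (-46*(-5 + 2116 + 184) - 268768)/877827 = (-46*2295 - 268768)*(1/877827) = (-105570 - 268768)*(1/877827) = -374338*1/877827 = -374338/877827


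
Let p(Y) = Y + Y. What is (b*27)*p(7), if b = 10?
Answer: 3780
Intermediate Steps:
p(Y) = 2*Y
(b*27)*p(7) = (10*27)*(2*7) = 270*14 = 3780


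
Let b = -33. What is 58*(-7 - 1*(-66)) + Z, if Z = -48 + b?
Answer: 3341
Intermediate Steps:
Z = -81 (Z = -48 - 33 = -81)
58*(-7 - 1*(-66)) + Z = 58*(-7 - 1*(-66)) - 81 = 58*(-7 + 66) - 81 = 58*59 - 81 = 3422 - 81 = 3341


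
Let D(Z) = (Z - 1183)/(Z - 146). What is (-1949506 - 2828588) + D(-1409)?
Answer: -7429933578/1555 ≈ -4.7781e+6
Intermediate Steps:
D(Z) = (-1183 + Z)/(-146 + Z)
(-1949506 - 2828588) + D(-1409) = (-1949506 - 2828588) + (-1183 - 1409)/(-146 - 1409) = -4778094 - 2592/(-1555) = -4778094 - 1/1555*(-2592) = -4778094 + 2592/1555 = -7429933578/1555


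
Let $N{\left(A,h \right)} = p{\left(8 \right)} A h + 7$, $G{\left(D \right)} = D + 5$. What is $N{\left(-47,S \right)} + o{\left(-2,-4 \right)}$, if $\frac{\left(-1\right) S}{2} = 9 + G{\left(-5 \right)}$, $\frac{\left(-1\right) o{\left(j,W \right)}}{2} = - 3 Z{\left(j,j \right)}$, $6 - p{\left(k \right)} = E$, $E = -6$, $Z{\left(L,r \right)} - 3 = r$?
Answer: $10165$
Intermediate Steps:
$G{\left(D \right)} = 5 + D$
$Z{\left(L,r \right)} = 3 + r$
$p{\left(k \right)} = 12$ ($p{\left(k \right)} = 6 - -6 = 6 + 6 = 12$)
$o{\left(j,W \right)} = 18 + 6 j$ ($o{\left(j,W \right)} = - 2 \left(- 3 \left(3 + j\right)\right) = - 2 \left(-9 - 3 j\right) = 18 + 6 j$)
$S = -18$ ($S = - 2 \left(9 + \left(5 - 5\right)\right) = - 2 \left(9 + 0\right) = \left(-2\right) 9 = -18$)
$N{\left(A,h \right)} = 7 + 12 A h$ ($N{\left(A,h \right)} = 12 A h + 7 = 7 + 12 A h$)
$N{\left(-47,S \right)} + o{\left(-2,-4 \right)} = \left(7 + 12 \left(-47\right) \left(-18\right)\right) + \left(18 + 6 \left(-2\right)\right) = \left(7 + 10152\right) + \left(18 - 12\right) = 10159 + 6 = 10165$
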